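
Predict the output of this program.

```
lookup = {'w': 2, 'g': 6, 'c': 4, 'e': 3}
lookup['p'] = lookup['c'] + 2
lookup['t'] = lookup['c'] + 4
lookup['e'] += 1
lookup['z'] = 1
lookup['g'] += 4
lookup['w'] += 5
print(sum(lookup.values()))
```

lookup['p'] = lookup['c']+2 = 6 → {'w': 2, 'g': 6, 'c': 4, 'e': 3, 'p': 6}
lookup['t'] = lookup['c']+4 = 8 → {'w': 2, 'g': 6, 'c': 4, 'e': 3, 'p': 6, 't': 8}
lookup['e'] = 3+1 = 4 → {'w': 2, 'g': 6, 'c': 4, 'e': 4, 'p': 6, 't': 8}
lookup['z'] = 1 → {'w': 2, 'g': 6, 'c': 4, 'e': 4, 'p': 6, 't': 8, 'z': 1}
lookup['g'] = 6+4 = 10 → {'w': 2, 'g': 10, 'c': 4, 'e': 4, 'p': 6, 't': 8, 'z': 1}
lookup['w'] = 2+5 = 7 → {'w': 7, 'g': 10, 'c': 4, 'e': 4, 'p': 6, 't': 8, 'z': 1}
sum of values = 40

40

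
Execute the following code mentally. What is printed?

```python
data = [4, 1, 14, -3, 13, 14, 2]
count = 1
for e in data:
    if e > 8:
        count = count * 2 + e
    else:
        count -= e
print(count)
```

e=4: not >8, count = 1-4 = -3
e=1: not >8, count = (-3)-1 = -4
e=14: >8, count = (-4)*2+14 = 6
e=-3: not >8, count = 6-(-3) = 9
e=13: >8, count = 9*2+13 = 31
e=14: >8, count = 31*2+14 = 76
e=2: not >8, count = 76-2 = 74

74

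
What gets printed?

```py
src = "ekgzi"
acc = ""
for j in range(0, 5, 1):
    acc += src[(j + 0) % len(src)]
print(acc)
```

j=0: add src[0]='e' → 'e'
j=1: add src[1]='k' → 'ek'
j=2: add src[2]='g' → 'ekg'
j=3: add src[3]='z' → 'ekgz'
j=4: add src[4]='i' → 'ekgzi'

ekgzi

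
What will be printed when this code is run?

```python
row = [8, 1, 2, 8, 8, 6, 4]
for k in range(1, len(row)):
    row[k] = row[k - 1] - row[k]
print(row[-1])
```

k=1: row[1] = 8-1 = 7 → [8, 7, 2, 8, 8, 6, 4]
k=2: row[2] = 7-2 = 5 → [8, 7, 5, 8, 8, 6, 4]
k=3: row[3] = 5-8 = -3 → [8, 7, 5, -3, 8, 6, 4]
k=4: row[4] = (-3)-8 = -11 → [8, 7, 5, -3, -11, 6, 4]
k=5: row[5] = (-11)-6 = -17 → [8, 7, 5, -3, -11, -17, 4]
k=6: row[6] = (-17)-4 = -21 → [8, 7, 5, -3, -11, -17, -21]

-21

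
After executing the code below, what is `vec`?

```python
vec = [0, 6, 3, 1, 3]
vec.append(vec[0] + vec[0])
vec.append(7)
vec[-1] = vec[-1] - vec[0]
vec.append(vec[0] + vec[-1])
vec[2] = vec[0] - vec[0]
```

append vec[0]+vec[0] = 0+0 = 0 → [0, 6, 3, 1, 3, 0]
append 7 → [0, 6, 3, 1, 3, 0, 7]
vec[-1] = vec[-1]-vec[0] = 7-0 = 7 → [0, 6, 3, 1, 3, 0, 7]
append vec[0]+vec[-1] = 0+7 = 7 → [0, 6, 3, 1, 3, 0, 7, 7]
vec[2] = vec[0]-vec[0] = 0-0 = 0 → [0, 6, 0, 1, 3, 0, 7, 7]

[0, 6, 0, 1, 3, 0, 7, 7]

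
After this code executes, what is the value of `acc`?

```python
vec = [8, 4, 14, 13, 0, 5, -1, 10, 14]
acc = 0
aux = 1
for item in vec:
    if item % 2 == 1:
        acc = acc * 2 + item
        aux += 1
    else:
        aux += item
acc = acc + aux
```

115

item=8: not odd; aux=9
item=4: not odd; aux=13
item=14: not odd; aux=27
item=13: odd, acc = 0*2+13 = 13; aux=28
item=0: not odd; aux=28
item=5: odd, acc = 13*2+5 = 31; aux=29
item=-1: odd, acc = 31*2+(-1) = 61; aux=30
item=10: not odd; aux=40
item=14: not odd; aux=54
acc+aux = 61+54 = 115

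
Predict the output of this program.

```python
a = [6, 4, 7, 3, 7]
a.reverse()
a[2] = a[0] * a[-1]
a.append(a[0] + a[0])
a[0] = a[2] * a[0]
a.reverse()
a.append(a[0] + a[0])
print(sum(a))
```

391

reverse → [7, 3, 7, 4, 6]
a[2] = a[0]*a[-1] = 7*6 = 42 → [7, 3, 42, 4, 6]
append a[0]+a[0] = 7+7 = 14 → [7, 3, 42, 4, 6, 14]
a[0] = a[2]*a[0] = 42*7 = 294 → [294, 3, 42, 4, 6, 14]
reverse → [14, 6, 4, 42, 3, 294]
append a[0]+a[0] = 14+14 = 28 → [14, 6, 4, 42, 3, 294, 28]
sum = 391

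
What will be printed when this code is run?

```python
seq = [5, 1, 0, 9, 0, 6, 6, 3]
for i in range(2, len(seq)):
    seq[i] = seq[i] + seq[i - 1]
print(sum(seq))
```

i=2: seq[2] = 0+1 = 1 → [5, 1, 1, 9, 0, 6, 6, 3]
i=3: seq[3] = 9+1 = 10 → [5, 1, 1, 10, 0, 6, 6, 3]
i=4: seq[4] = 0+10 = 10 → [5, 1, 1, 10, 10, 6, 6, 3]
i=5: seq[5] = 6+10 = 16 → [5, 1, 1, 10, 10, 16, 6, 3]
i=6: seq[6] = 6+16 = 22 → [5, 1, 1, 10, 10, 16, 22, 3]
i=7: seq[7] = 3+22 = 25 → [5, 1, 1, 10, 10, 16, 22, 25]
sum = 90

90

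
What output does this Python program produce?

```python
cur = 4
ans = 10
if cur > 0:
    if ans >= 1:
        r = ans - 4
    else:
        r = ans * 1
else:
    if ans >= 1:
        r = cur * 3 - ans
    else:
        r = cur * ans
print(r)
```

6

cur=4, ans=10
cur > 0 is True; ans >= 1 is True
→ r = ans - 4 = 6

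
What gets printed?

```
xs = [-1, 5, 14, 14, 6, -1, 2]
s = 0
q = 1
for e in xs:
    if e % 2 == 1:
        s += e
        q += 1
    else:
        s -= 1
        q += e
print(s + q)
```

39

e=-1: odd, s = 0+(-1) = -1; q=2
e=5: odd, s = (-1)+5 = 4; q=3
e=14: not odd, s = 4-1 = 3; q=17
e=14: not odd, s = 3-1 = 2; q=31
e=6: not odd, s = 2-1 = 1; q=37
e=-1: odd, s = 1+(-1) = 0; q=38
e=2: not odd, s = 0-1 = -1; q=40
s+q = (-1)+40 = 39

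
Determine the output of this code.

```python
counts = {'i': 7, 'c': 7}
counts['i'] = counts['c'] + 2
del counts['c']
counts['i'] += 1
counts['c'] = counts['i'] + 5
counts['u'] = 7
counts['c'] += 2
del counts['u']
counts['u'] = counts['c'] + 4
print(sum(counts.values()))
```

48

counts['i'] = counts['c']+2 = 9 → {'i': 9, 'c': 7}
del 'c' → {'i': 9}
counts['i'] = 9+1 = 10 → {'i': 10}
counts['c'] = counts['i']+5 = 15 → {'i': 10, 'c': 15}
counts['u'] = 7 → {'i': 10, 'c': 15, 'u': 7}
counts['c'] = 15+2 = 17 → {'i': 10, 'c': 17, 'u': 7}
del 'u' → {'i': 10, 'c': 17}
counts['u'] = counts['c']+4 = 21 → {'i': 10, 'c': 17, 'u': 21}
sum of values = 48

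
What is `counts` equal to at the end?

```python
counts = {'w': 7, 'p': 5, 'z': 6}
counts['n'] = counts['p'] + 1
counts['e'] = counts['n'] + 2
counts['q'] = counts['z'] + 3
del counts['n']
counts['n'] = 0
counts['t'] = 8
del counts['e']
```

counts['n'] = counts['p']+1 = 6 → {'w': 7, 'p': 5, 'z': 6, 'n': 6}
counts['e'] = counts['n']+2 = 8 → {'w': 7, 'p': 5, 'z': 6, 'n': 6, 'e': 8}
counts['q'] = counts['z']+3 = 9 → {'w': 7, 'p': 5, 'z': 6, 'n': 6, 'e': 8, 'q': 9}
del 'n' → {'w': 7, 'p': 5, 'z': 6, 'e': 8, 'q': 9}
counts['n'] = 0 → {'w': 7, 'p': 5, 'z': 6, 'e': 8, 'q': 9, 'n': 0}
counts['t'] = 8 → {'w': 7, 'p': 5, 'z': 6, 'e': 8, 'q': 9, 'n': 0, 't': 8}
del 'e' → {'w': 7, 'p': 5, 'z': 6, 'q': 9, 'n': 0, 't': 8}

{'w': 7, 'p': 5, 'z': 6, 'q': 9, 'n': 0, 't': 8}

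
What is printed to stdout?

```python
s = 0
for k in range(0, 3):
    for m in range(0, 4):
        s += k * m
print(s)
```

18

k=0,m=0: s = 0+0 = 0
k=0,m=1: s = 0+0 = 0
k=0,m=2: s = 0+0 = 0
k=0,m=3: s = 0+0 = 0
k=1,m=0: s = 0+0 = 0
k=1,m=1: s = 0+1 = 1
k=1,m=2: s = 1+2 = 3
k=1,m=3: s = 3+3 = 6
k=2,m=0: s = 6+0 = 6
k=2,m=1: s = 6+2 = 8
k=2,m=2: s = 8+4 = 12
k=2,m=3: s = 12+6 = 18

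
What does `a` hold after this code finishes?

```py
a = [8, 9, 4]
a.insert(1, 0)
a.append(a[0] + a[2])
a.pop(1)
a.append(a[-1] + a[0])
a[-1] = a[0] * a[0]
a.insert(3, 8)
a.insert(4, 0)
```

insert 0 at 1 → [8, 0, 9, 4]
append a[0]+a[2] = 8+9 = 17 → [8, 0, 9, 4, 17]
pop(1) removes 0 → [8, 9, 4, 17]
append a[-1]+a[0] = 17+8 = 25 → [8, 9, 4, 17, 25]
a[-1] = a[0]*a[0] = 8*8 = 64 → [8, 9, 4, 17, 64]
insert 8 at 3 → [8, 9, 4, 8, 17, 64]
insert 0 at 4 → [8, 9, 4, 8, 0, 17, 64]

[8, 9, 4, 8, 0, 17, 64]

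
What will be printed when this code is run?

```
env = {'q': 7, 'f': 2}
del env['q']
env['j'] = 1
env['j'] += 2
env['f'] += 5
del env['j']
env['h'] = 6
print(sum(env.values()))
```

del 'q' → {'f': 2}
env['j'] = 1 → {'f': 2, 'j': 1}
env['j'] = 1+2 = 3 → {'f': 2, 'j': 3}
env['f'] = 2+5 = 7 → {'f': 7, 'j': 3}
del 'j' → {'f': 7}
env['h'] = 6 → {'f': 7, 'h': 6}
sum of values = 13

13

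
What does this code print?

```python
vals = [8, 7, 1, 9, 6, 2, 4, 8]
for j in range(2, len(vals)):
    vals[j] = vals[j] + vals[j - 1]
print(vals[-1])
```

j=2: vals[2] = 1+7 = 8 → [8, 7, 8, 9, 6, 2, 4, 8]
j=3: vals[3] = 9+8 = 17 → [8, 7, 8, 17, 6, 2, 4, 8]
j=4: vals[4] = 6+17 = 23 → [8, 7, 8, 17, 23, 2, 4, 8]
j=5: vals[5] = 2+23 = 25 → [8, 7, 8, 17, 23, 25, 4, 8]
j=6: vals[6] = 4+25 = 29 → [8, 7, 8, 17, 23, 25, 29, 8]
j=7: vals[7] = 8+29 = 37 → [8, 7, 8, 17, 23, 25, 29, 37]

37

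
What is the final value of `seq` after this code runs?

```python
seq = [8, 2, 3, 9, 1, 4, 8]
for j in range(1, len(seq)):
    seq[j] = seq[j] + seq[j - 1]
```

j=1: seq[1] = 2+8 = 10 → [8, 10, 3, 9, 1, 4, 8]
j=2: seq[2] = 3+10 = 13 → [8, 10, 13, 9, 1, 4, 8]
j=3: seq[3] = 9+13 = 22 → [8, 10, 13, 22, 1, 4, 8]
j=4: seq[4] = 1+22 = 23 → [8, 10, 13, 22, 23, 4, 8]
j=5: seq[5] = 4+23 = 27 → [8, 10, 13, 22, 23, 27, 8]
j=6: seq[6] = 8+27 = 35 → [8, 10, 13, 22, 23, 27, 35]

[8, 10, 13, 22, 23, 27, 35]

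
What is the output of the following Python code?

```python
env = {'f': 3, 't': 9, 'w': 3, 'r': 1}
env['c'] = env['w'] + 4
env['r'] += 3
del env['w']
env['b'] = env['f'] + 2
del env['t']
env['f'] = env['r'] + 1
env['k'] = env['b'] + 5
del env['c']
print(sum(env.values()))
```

24

env['c'] = env['w']+4 = 7 → {'f': 3, 't': 9, 'w': 3, 'r': 1, 'c': 7}
env['r'] = 1+3 = 4 → {'f': 3, 't': 9, 'w': 3, 'r': 4, 'c': 7}
del 'w' → {'f': 3, 't': 9, 'r': 4, 'c': 7}
env['b'] = env['f']+2 = 5 → {'f': 3, 't': 9, 'r': 4, 'c': 7, 'b': 5}
del 't' → {'f': 3, 'r': 4, 'c': 7, 'b': 5}
env['f'] = env['r']+1 = 5 → {'f': 5, 'r': 4, 'c': 7, 'b': 5}
env['k'] = env['b']+5 = 10 → {'f': 5, 'r': 4, 'c': 7, 'b': 5, 'k': 10}
del 'c' → {'f': 5, 'r': 4, 'b': 5, 'k': 10}
sum of values = 24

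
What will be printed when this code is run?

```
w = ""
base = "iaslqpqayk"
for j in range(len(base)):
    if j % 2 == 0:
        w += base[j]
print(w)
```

isqqy

j=0: add 'i' → 'i'
j=1: skip
j=2: add 's' → 'is'
j=3: skip
j=4: add 'q' → 'isq'
j=5: skip
j=6: add 'q' → 'isqq'
j=7: skip
j=8: add 'y' → 'isqqy'
j=9: skip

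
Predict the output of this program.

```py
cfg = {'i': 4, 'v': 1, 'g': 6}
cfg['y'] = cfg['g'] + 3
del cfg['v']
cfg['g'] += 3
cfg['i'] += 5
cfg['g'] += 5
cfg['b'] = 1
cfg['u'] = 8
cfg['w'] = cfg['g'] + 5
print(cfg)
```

cfg['y'] = cfg['g']+3 = 9 → {'i': 4, 'v': 1, 'g': 6, 'y': 9}
del 'v' → {'i': 4, 'g': 6, 'y': 9}
cfg['g'] = 6+3 = 9 → {'i': 4, 'g': 9, 'y': 9}
cfg['i'] = 4+5 = 9 → {'i': 9, 'g': 9, 'y': 9}
cfg['g'] = 9+5 = 14 → {'i': 9, 'g': 14, 'y': 9}
cfg['b'] = 1 → {'i': 9, 'g': 14, 'y': 9, 'b': 1}
cfg['u'] = 8 → {'i': 9, 'g': 14, 'y': 9, 'b': 1, 'u': 8}
cfg['w'] = cfg['g']+5 = 19 → {'i': 9, 'g': 14, 'y': 9, 'b': 1, 'u': 8, 'w': 19}

{'i': 9, 'g': 14, 'y': 9, 'b': 1, 'u': 8, 'w': 19}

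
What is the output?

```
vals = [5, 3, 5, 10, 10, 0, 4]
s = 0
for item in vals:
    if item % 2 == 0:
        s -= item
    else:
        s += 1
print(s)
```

item=5: not even, s = 0+1 = 1
item=3: not even, s = 1+1 = 2
item=5: not even, s = 2+1 = 3
item=10: even, s = 3-10 = -7
item=10: even, s = (-7)-10 = -17
item=0: even, s = (-17)-0 = -17
item=4: even, s = (-17)-4 = -21

-21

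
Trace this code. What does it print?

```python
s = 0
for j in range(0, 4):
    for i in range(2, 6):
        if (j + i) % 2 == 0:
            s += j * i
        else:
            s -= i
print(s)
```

16

j=0,i=2: even sum, s = 0+0 = 0
j=0,i=3: odd sum, s = 0-3 = -3
j=0,i=4: even sum, s = (-3)+0 = -3
j=0,i=5: odd sum, s = (-3)-5 = -8
j=1,i=2: odd sum, s = (-8)-2 = -10
j=1,i=3: even sum, s = (-10)+3 = -7
j=1,i=4: odd sum, s = (-7)-4 = -11
j=1,i=5: even sum, s = (-11)+5 = -6
j=2,i=2: even sum, s = (-6)+4 = -2
j=2,i=3: odd sum, s = (-2)-3 = -5
j=2,i=4: even sum, s = (-5)+8 = 3
j=2,i=5: odd sum, s = 3-5 = -2
j=3,i=2: odd sum, s = (-2)-2 = -4
j=3,i=3: even sum, s = (-4)+9 = 5
j=3,i=4: odd sum, s = 5-4 = 1
j=3,i=5: even sum, s = 1+15 = 16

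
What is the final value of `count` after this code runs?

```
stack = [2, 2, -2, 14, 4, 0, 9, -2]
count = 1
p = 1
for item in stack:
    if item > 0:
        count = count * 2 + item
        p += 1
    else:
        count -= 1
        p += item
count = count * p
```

284

item=2: >0, count = 1*2+2 = 4; p=2
item=2: >0, count = 4*2+2 = 10; p=3
item=-2: not >0, count = 10-1 = 9; p=1
item=14: >0, count = 9*2+14 = 32; p=2
item=4: >0, count = 32*2+4 = 68; p=3
item=0: not >0, count = 68-1 = 67; p=3
item=9: >0, count = 67*2+9 = 143; p=4
item=-2: not >0, count = 143-1 = 142; p=2
count*p = 142*2 = 284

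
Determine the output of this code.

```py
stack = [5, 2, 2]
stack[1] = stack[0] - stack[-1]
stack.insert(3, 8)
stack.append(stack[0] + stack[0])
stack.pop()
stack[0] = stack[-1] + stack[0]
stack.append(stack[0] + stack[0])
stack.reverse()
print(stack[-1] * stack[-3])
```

26

stack[1] = stack[0]-stack[-1] = 5-2 = 3 → [5, 3, 2]
insert 8 at 3 → [5, 3, 2, 8]
append stack[0]+stack[0] = 5+5 = 10 → [5, 3, 2, 8, 10]
pop() removes 10 → [5, 3, 2, 8]
stack[0] = stack[-1]+stack[0] = 8+5 = 13 → [13, 3, 2, 8]
append stack[0]+stack[0] = 13+13 = 26 → [13, 3, 2, 8, 26]
reverse → [26, 8, 2, 3, 13]
stack[-1]*stack[-3] = 13*2 = 26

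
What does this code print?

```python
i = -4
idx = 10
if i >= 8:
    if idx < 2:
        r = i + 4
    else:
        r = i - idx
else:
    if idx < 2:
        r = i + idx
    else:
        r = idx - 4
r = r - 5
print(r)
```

i=-4, idx=10
i >= 8 is False; idx < 2 is False
→ r = idx - 4 = 6
r = 6-5 = 1

1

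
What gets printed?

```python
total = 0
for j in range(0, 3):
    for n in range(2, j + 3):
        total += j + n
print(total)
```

24

j=0,n=2: total = 0+2 = 2
j=1,n=2: total = 2+3 = 5
j=1,n=3: total = 5+4 = 9
j=2,n=2: total = 9+4 = 13
j=2,n=3: total = 13+5 = 18
j=2,n=4: total = 18+6 = 24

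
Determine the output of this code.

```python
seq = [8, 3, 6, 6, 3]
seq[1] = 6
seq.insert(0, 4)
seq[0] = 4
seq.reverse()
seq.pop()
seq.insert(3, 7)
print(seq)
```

seq[1] = 6 → [8, 6, 6, 6, 3]
insert 4 at 0 → [4, 8, 6, 6, 6, 3]
seq[0] = 4 → [4, 8, 6, 6, 6, 3]
reverse → [3, 6, 6, 6, 8, 4]
pop() removes 4 → [3, 6, 6, 6, 8]
insert 7 at 3 → [3, 6, 6, 7, 6, 8]

[3, 6, 6, 7, 6, 8]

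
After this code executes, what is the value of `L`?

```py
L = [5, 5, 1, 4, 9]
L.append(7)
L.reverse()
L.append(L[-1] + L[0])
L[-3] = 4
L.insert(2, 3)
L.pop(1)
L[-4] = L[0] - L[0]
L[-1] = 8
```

append 7 → [5, 5, 1, 4, 9, 7]
reverse → [7, 9, 4, 1, 5, 5]
append L[-1]+L[0] = 5+7 = 12 → [7, 9, 4, 1, 5, 5, 12]
L[-3] = 4 → [7, 9, 4, 1, 4, 5, 12]
insert 3 at 2 → [7, 9, 3, 4, 1, 4, 5, 12]
pop(1) removes 9 → [7, 3, 4, 1, 4, 5, 12]
L[-4] = L[0]-L[0] = 7-7 = 0 → [7, 3, 4, 0, 4, 5, 12]
L[-1] = 8 → [7, 3, 4, 0, 4, 5, 8]

[7, 3, 4, 0, 4, 5, 8]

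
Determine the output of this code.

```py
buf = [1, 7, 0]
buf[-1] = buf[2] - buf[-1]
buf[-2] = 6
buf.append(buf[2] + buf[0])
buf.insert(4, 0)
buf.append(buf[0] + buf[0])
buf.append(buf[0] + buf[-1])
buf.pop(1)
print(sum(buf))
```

buf[-1] = buf[2]-buf[-1] = 0-0 = 0 → [1, 7, 0]
buf[-2] = 6 → [1, 6, 0]
append buf[2]+buf[0] = 0+1 = 1 → [1, 6, 0, 1]
insert 0 at 4 → [1, 6, 0, 1, 0]
append buf[0]+buf[0] = 1+1 = 2 → [1, 6, 0, 1, 0, 2]
append buf[0]+buf[-1] = 1+2 = 3 → [1, 6, 0, 1, 0, 2, 3]
pop(1) removes 6 → [1, 0, 1, 0, 2, 3]
sum = 7

7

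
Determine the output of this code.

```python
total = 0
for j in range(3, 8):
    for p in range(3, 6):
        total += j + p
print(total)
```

135

j=3,p=3: total = 0+6 = 6
j=3,p=4: total = 6+7 = 13
j=3,p=5: total = 13+8 = 21
j=4,p=3: total = 21+7 = 28
j=4,p=4: total = 28+8 = 36
j=4,p=5: total = 36+9 = 45
j=5,p=3: total = 45+8 = 53
j=5,p=4: total = 53+9 = 62
j=5,p=5: total = 62+10 = 72
j=6,p=3: total = 72+9 = 81
j=6,p=4: total = 81+10 = 91
j=6,p=5: total = 91+11 = 102
j=7,p=3: total = 102+10 = 112
j=7,p=4: total = 112+11 = 123
j=7,p=5: total = 123+12 = 135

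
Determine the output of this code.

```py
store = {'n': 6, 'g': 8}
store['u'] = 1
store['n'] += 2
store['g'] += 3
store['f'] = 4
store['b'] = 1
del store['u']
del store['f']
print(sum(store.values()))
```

store['u'] = 1 → {'n': 6, 'g': 8, 'u': 1}
store['n'] = 6+2 = 8 → {'n': 8, 'g': 8, 'u': 1}
store['g'] = 8+3 = 11 → {'n': 8, 'g': 11, 'u': 1}
store['f'] = 4 → {'n': 8, 'g': 11, 'u': 1, 'f': 4}
store['b'] = 1 → {'n': 8, 'g': 11, 'u': 1, 'f': 4, 'b': 1}
del 'u' → {'n': 8, 'g': 11, 'f': 4, 'b': 1}
del 'f' → {'n': 8, 'g': 11, 'b': 1}
sum of values = 20

20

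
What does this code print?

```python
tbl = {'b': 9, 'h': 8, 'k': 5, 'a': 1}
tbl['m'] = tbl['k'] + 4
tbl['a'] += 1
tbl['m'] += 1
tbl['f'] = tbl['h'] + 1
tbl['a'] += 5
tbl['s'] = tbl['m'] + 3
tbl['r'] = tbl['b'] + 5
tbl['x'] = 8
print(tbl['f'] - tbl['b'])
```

0

tbl['m'] = tbl['k']+4 = 9 → {'b': 9, 'h': 8, 'k': 5, 'a': 1, 'm': 9}
tbl['a'] = 1+1 = 2 → {'b': 9, 'h': 8, 'k': 5, 'a': 2, 'm': 9}
tbl['m'] = 9+1 = 10 → {'b': 9, 'h': 8, 'k': 5, 'a': 2, 'm': 10}
tbl['f'] = tbl['h']+1 = 9 → {'b': 9, 'h': 8, 'k': 5, 'a': 2, 'm': 10, 'f': 9}
tbl['a'] = 2+5 = 7 → {'b': 9, 'h': 8, 'k': 5, 'a': 7, 'm': 10, 'f': 9}
tbl['s'] = tbl['m']+3 = 13 → {'b': 9, 'h': 8, 'k': 5, 'a': 7, 'm': 10, 'f': 9, 's': 13}
tbl['r'] = tbl['b']+5 = 14 → {'b': 9, 'h': 8, 'k': 5, 'a': 7, 'm': 10, 'f': 9, 's': 13, 'r': 14}
tbl['x'] = 8 → {'b': 9, 'h': 8, 'k': 5, 'a': 7, 'm': 10, 'f': 9, 's': 13, 'r': 14, 'x': 8}
tbl['f']-tbl['b'] = 9-9 = 0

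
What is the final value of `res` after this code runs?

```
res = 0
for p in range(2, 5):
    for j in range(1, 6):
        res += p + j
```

p=2,j=1: res = 0+3 = 3
p=2,j=2: res = 3+4 = 7
p=2,j=3: res = 7+5 = 12
p=2,j=4: res = 12+6 = 18
p=2,j=5: res = 18+7 = 25
p=3,j=1: res = 25+4 = 29
p=3,j=2: res = 29+5 = 34
p=3,j=3: res = 34+6 = 40
p=3,j=4: res = 40+7 = 47
p=3,j=5: res = 47+8 = 55
p=4,j=1: res = 55+5 = 60
p=4,j=2: res = 60+6 = 66
p=4,j=3: res = 66+7 = 73
p=4,j=4: res = 73+8 = 81
p=4,j=5: res = 81+9 = 90

90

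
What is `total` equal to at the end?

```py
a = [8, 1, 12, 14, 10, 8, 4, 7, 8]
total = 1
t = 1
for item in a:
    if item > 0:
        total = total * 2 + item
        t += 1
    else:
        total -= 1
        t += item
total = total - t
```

item=8: >0, total = 1*2+8 = 10; t=2
item=1: >0, total = 10*2+1 = 21; t=3
item=12: >0, total = 21*2+12 = 54; t=4
item=14: >0, total = 54*2+14 = 122; t=5
item=10: >0, total = 122*2+10 = 254; t=6
item=8: >0, total = 254*2+8 = 516; t=7
item=4: >0, total = 516*2+4 = 1036; t=8
item=7: >0, total = 1036*2+7 = 2079; t=9
item=8: >0, total = 2079*2+8 = 4166; t=10
total-t = 4166-10 = 4156

4156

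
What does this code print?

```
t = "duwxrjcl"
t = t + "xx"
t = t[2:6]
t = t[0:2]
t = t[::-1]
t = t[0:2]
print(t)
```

xw

+ 'xx' → 'duwxrjclxx'
slice [2:6] → 'wxrj'
slice [0:2] → 'wx'
reverse → 'xw'
slice [0:2] → 'xw'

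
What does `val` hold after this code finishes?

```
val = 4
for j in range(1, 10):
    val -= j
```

j=1: val = 4-1 = 3
j=2: val = 3-2 = 1
j=3: val = 1-3 = -2
j=4: val = (-2)-4 = -6
j=5: val = (-6)-5 = -11
j=6: val = (-11)-6 = -17
j=7: val = (-17)-7 = -24
j=8: val = (-24)-8 = -32
j=9: val = (-32)-9 = -41

-41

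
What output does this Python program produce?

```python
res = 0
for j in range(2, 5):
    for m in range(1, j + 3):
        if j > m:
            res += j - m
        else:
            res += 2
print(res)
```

j=2,m=1: 2>1, res = 0+1 = 1
j=2,m=2: not 2>2, res = 1+2 = 3
j=2,m=3: not 2>3, res = 3+2 = 5
j=2,m=4: not 2>4, res = 5+2 = 7
j=3,m=1: 3>1, res = 7+2 = 9
j=3,m=2: 3>2, res = 9+1 = 10
j=3,m=3: not 3>3, res = 10+2 = 12
j=3,m=4: not 3>4, res = 12+2 = 14
j=3,m=5: not 3>5, res = 14+2 = 16
j=4,m=1: 4>1, res = 16+3 = 19
j=4,m=2: 4>2, res = 19+2 = 21
j=4,m=3: 4>3, res = 21+1 = 22
j=4,m=4: not 4>4, res = 22+2 = 24
j=4,m=5: not 4>5, res = 24+2 = 26
j=4,m=6: not 4>6, res = 26+2 = 28

28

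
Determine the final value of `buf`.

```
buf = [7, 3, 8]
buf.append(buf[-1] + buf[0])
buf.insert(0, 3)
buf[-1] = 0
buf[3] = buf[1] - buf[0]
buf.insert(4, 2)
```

[3, 7, 3, 4, 2, 0]

append buf[-1]+buf[0] = 8+7 = 15 → [7, 3, 8, 15]
insert 3 at 0 → [3, 7, 3, 8, 15]
buf[-1] = 0 → [3, 7, 3, 8, 0]
buf[3] = buf[1]-buf[0] = 7-3 = 4 → [3, 7, 3, 4, 0]
insert 2 at 4 → [3, 7, 3, 4, 2, 0]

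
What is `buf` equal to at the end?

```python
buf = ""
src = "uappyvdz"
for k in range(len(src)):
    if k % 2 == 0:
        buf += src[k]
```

k=0: add 'u' → 'u'
k=1: skip
k=2: add 'p' → 'up'
k=3: skip
k=4: add 'y' → 'upy'
k=5: skip
k=6: add 'd' → 'upyd'
k=7: skip

'upyd'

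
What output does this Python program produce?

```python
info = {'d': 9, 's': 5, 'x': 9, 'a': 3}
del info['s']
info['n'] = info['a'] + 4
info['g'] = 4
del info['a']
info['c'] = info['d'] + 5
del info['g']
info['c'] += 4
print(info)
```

{'d': 9, 'x': 9, 'n': 7, 'c': 18}

del 's' → {'d': 9, 'x': 9, 'a': 3}
info['n'] = info['a']+4 = 7 → {'d': 9, 'x': 9, 'a': 3, 'n': 7}
info['g'] = 4 → {'d': 9, 'x': 9, 'a': 3, 'n': 7, 'g': 4}
del 'a' → {'d': 9, 'x': 9, 'n': 7, 'g': 4}
info['c'] = info['d']+5 = 14 → {'d': 9, 'x': 9, 'n': 7, 'g': 4, 'c': 14}
del 'g' → {'d': 9, 'x': 9, 'n': 7, 'c': 14}
info['c'] = 14+4 = 18 → {'d': 9, 'x': 9, 'n': 7, 'c': 18}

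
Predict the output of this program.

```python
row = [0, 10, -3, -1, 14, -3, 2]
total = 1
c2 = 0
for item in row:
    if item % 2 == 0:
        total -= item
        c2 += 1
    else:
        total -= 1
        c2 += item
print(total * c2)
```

84

item=0: even, total = 1-0 = 1; c2=1
item=10: even, total = 1-10 = -9; c2=2
item=-3: not even, total = (-9)-1 = -10; c2=-1
item=-1: not even, total = (-10)-1 = -11; c2=-2
item=14: even, total = (-11)-14 = -25; c2=-1
item=-3: not even, total = (-25)-1 = -26; c2=-4
item=2: even, total = (-26)-2 = -28; c2=-3
total*c2 = (-28)*(-3) = 84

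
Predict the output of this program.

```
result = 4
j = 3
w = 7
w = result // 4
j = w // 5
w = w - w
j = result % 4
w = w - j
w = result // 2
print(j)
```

0

w = 4//4 = 1
j = 1//5 = 0
w = 1-1 = 0
j = 4%4 = 0
w = 0-0 = 0
w = 4//2 = 2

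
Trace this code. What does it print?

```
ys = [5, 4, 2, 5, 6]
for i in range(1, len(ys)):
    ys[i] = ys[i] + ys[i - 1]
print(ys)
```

[5, 9, 11, 16, 22]

i=1: ys[1] = 4+5 = 9 → [5, 9, 2, 5, 6]
i=2: ys[2] = 2+9 = 11 → [5, 9, 11, 5, 6]
i=3: ys[3] = 5+11 = 16 → [5, 9, 11, 16, 6]
i=4: ys[4] = 6+16 = 22 → [5, 9, 11, 16, 22]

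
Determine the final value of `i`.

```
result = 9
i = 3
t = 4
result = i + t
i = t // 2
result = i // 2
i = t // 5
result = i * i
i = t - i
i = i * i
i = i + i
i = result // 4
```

result = 3+4 = 7
i = 4//2 = 2
result = 2//2 = 1
i = 4//5 = 0
result = 0*0 = 0
i = 4-0 = 4
i = 4*4 = 16
i = 16+16 = 32
i = 0//4 = 0

0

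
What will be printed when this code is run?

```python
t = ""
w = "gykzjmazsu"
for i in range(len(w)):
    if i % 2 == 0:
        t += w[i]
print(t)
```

gkjas

i=0: add 'g' → 'g'
i=1: skip
i=2: add 'k' → 'gk'
i=3: skip
i=4: add 'j' → 'gkj'
i=5: skip
i=6: add 'a' → 'gkja'
i=7: skip
i=8: add 's' → 'gkjas'
i=9: skip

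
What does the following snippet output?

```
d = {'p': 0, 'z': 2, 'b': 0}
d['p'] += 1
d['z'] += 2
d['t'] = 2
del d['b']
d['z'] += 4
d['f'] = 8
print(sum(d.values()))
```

d['p'] = 0+1 = 1 → {'p': 1, 'z': 2, 'b': 0}
d['z'] = 2+2 = 4 → {'p': 1, 'z': 4, 'b': 0}
d['t'] = 2 → {'p': 1, 'z': 4, 'b': 0, 't': 2}
del 'b' → {'p': 1, 'z': 4, 't': 2}
d['z'] = 4+4 = 8 → {'p': 1, 'z': 8, 't': 2}
d['f'] = 8 → {'p': 1, 'z': 8, 't': 2, 'f': 8}
sum of values = 19

19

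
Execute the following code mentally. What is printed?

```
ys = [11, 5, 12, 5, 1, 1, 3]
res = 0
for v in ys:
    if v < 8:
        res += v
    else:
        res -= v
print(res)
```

-8

v=11: not <8, res = 0-11 = -11
v=5: <8, res = (-11)+5 = -6
v=12: not <8, res = (-6)-12 = -18
v=5: <8, res = (-18)+5 = -13
v=1: <8, res = (-13)+1 = -12
v=1: <8, res = (-12)+1 = -11
v=3: <8, res = (-11)+3 = -8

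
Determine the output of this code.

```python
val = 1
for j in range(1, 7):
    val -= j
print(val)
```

j=1: val = 1-1 = 0
j=2: val = 0-2 = -2
j=3: val = (-2)-3 = -5
j=4: val = (-5)-4 = -9
j=5: val = (-9)-5 = -14
j=6: val = (-14)-6 = -20

-20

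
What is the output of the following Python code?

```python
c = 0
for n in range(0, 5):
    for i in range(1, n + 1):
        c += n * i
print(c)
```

n=1,i=1: c = 0+1 = 1
n=2,i=1: c = 1+2 = 3
n=2,i=2: c = 3+4 = 7
n=3,i=1: c = 7+3 = 10
n=3,i=2: c = 10+6 = 16
n=3,i=3: c = 16+9 = 25
n=4,i=1: c = 25+4 = 29
n=4,i=2: c = 29+8 = 37
n=4,i=3: c = 37+12 = 49
n=4,i=4: c = 49+16 = 65

65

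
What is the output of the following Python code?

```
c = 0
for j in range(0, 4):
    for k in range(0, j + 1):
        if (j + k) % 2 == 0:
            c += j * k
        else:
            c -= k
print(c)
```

14

j=0,k=0: even sum, c = 0+0 = 0
j=1,k=0: odd sum, c = 0-0 = 0
j=1,k=1: even sum, c = 0+1 = 1
j=2,k=0: even sum, c = 1+0 = 1
j=2,k=1: odd sum, c = 1-1 = 0
j=2,k=2: even sum, c = 0+4 = 4
j=3,k=0: odd sum, c = 4-0 = 4
j=3,k=1: even sum, c = 4+3 = 7
j=3,k=2: odd sum, c = 7-2 = 5
j=3,k=3: even sum, c = 5+9 = 14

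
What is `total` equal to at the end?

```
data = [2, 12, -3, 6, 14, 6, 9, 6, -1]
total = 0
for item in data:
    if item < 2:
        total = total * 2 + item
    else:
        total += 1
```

11

item=2: not <2, total = 0+1 = 1
item=12: not <2, total = 1+1 = 2
item=-3: <2, total = 2*2+(-3) = 1
item=6: not <2, total = 1+1 = 2
item=14: not <2, total = 2+1 = 3
item=6: not <2, total = 3+1 = 4
item=9: not <2, total = 4+1 = 5
item=6: not <2, total = 5+1 = 6
item=-1: <2, total = 6*2+(-1) = 11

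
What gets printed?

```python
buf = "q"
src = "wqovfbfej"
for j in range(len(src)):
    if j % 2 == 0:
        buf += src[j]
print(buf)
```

qwoffj

j=0: add 'w' → 'qw'
j=1: skip
j=2: add 'o' → 'qwo'
j=3: skip
j=4: add 'f' → 'qwof'
j=5: skip
j=6: add 'f' → 'qwoff'
j=7: skip
j=8: add 'j' → 'qwoffj'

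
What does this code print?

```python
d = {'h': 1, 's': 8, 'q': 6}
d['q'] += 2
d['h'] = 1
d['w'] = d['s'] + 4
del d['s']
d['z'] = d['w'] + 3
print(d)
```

d['q'] = 6+2 = 8 → {'h': 1, 's': 8, 'q': 8}
d['h'] = 1 → {'h': 1, 's': 8, 'q': 8}
d['w'] = d['s']+4 = 12 → {'h': 1, 's': 8, 'q': 8, 'w': 12}
del 's' → {'h': 1, 'q': 8, 'w': 12}
d['z'] = d['w']+3 = 15 → {'h': 1, 'q': 8, 'w': 12, 'z': 15}

{'h': 1, 'q': 8, 'w': 12, 'z': 15}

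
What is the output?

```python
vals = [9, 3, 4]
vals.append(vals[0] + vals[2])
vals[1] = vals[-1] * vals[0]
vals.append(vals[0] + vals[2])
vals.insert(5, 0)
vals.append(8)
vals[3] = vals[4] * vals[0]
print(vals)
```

append vals[0]+vals[2] = 9+4 = 13 → [9, 3, 4, 13]
vals[1] = vals[-1]*vals[0] = 13*9 = 117 → [9, 117, 4, 13]
append vals[0]+vals[2] = 9+4 = 13 → [9, 117, 4, 13, 13]
insert 0 at 5 → [9, 117, 4, 13, 13, 0]
append 8 → [9, 117, 4, 13, 13, 0, 8]
vals[3] = vals[4]*vals[0] = 13*9 = 117 → [9, 117, 4, 117, 13, 0, 8]

[9, 117, 4, 117, 13, 0, 8]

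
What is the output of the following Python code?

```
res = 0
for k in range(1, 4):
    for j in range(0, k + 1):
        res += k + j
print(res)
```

30

k=1,j=0: res = 0+1 = 1
k=1,j=1: res = 1+2 = 3
k=2,j=0: res = 3+2 = 5
k=2,j=1: res = 5+3 = 8
k=2,j=2: res = 8+4 = 12
k=3,j=0: res = 12+3 = 15
k=3,j=1: res = 15+4 = 19
k=3,j=2: res = 19+5 = 24
k=3,j=3: res = 24+6 = 30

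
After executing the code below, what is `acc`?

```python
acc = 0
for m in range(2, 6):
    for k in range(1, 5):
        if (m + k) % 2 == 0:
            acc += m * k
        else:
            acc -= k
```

m=2,k=1: odd sum, acc = 0-1 = -1
m=2,k=2: even sum, acc = (-1)+4 = 3
m=2,k=3: odd sum, acc = 3-3 = 0
m=2,k=4: even sum, acc = 0+8 = 8
m=3,k=1: even sum, acc = 8+3 = 11
m=3,k=2: odd sum, acc = 11-2 = 9
m=3,k=3: even sum, acc = 9+9 = 18
m=3,k=4: odd sum, acc = 18-4 = 14
m=4,k=1: odd sum, acc = 14-1 = 13
m=4,k=2: even sum, acc = 13+8 = 21
m=4,k=3: odd sum, acc = 21-3 = 18
m=4,k=4: even sum, acc = 18+16 = 34
m=5,k=1: even sum, acc = 34+5 = 39
m=5,k=2: odd sum, acc = 39-2 = 37
m=5,k=3: even sum, acc = 37+15 = 52
m=5,k=4: odd sum, acc = 52-4 = 48

48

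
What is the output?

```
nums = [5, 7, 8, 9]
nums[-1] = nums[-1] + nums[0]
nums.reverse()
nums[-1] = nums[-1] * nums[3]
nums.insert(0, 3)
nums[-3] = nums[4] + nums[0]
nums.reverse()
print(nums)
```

[25, 7, 28, 14, 3]

nums[-1] = nums[-1]+nums[0] = 9+5 = 14 → [5, 7, 8, 14]
reverse → [14, 8, 7, 5]
nums[-1] = nums[-1]*nums[3] = 5*5 = 25 → [14, 8, 7, 25]
insert 3 at 0 → [3, 14, 8, 7, 25]
nums[-3] = nums[4]+nums[0] = 25+3 = 28 → [3, 14, 28, 7, 25]
reverse → [25, 7, 28, 14, 3]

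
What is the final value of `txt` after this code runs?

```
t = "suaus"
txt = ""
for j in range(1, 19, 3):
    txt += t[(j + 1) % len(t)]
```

j=1: add t[2]='a' → 'a'
j=4: add t[0]='s' → 'as'
j=7: add t[3]='u' → 'asu'
j=10: add t[1]='u' → 'asuu'
j=13: add t[4]='s' → 'asuus'
j=16: add t[2]='a' → 'asuusa'

'asuusa'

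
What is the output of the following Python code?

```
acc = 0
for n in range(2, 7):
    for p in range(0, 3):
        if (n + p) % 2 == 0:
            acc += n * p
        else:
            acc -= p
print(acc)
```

25

n=2,p=0: even sum, acc = 0+0 = 0
n=2,p=1: odd sum, acc = 0-1 = -1
n=2,p=2: even sum, acc = (-1)+4 = 3
n=3,p=0: odd sum, acc = 3-0 = 3
n=3,p=1: even sum, acc = 3+3 = 6
n=3,p=2: odd sum, acc = 6-2 = 4
n=4,p=0: even sum, acc = 4+0 = 4
n=4,p=1: odd sum, acc = 4-1 = 3
n=4,p=2: even sum, acc = 3+8 = 11
n=5,p=0: odd sum, acc = 11-0 = 11
n=5,p=1: even sum, acc = 11+5 = 16
n=5,p=2: odd sum, acc = 16-2 = 14
n=6,p=0: even sum, acc = 14+0 = 14
n=6,p=1: odd sum, acc = 14-1 = 13
n=6,p=2: even sum, acc = 13+12 = 25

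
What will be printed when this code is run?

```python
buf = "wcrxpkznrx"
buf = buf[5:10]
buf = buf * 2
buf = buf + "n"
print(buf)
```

slice [5:10] → 'kznrx'
repeat ×2 → 'kznrxkznrx'
+ 'n' → 'kznrxkznrxn'

kznrxkznrxn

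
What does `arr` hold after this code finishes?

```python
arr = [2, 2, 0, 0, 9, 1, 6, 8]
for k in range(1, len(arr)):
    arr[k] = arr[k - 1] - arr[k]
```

k=1: arr[1] = 2-2 = 0 → [2, 0, 0, 0, 9, 1, 6, 8]
k=2: arr[2] = 0-0 = 0 → [2, 0, 0, 0, 9, 1, 6, 8]
k=3: arr[3] = 0-0 = 0 → [2, 0, 0, 0, 9, 1, 6, 8]
k=4: arr[4] = 0-9 = -9 → [2, 0, 0, 0, -9, 1, 6, 8]
k=5: arr[5] = (-9)-1 = -10 → [2, 0, 0, 0, -9, -10, 6, 8]
k=6: arr[6] = (-10)-6 = -16 → [2, 0, 0, 0, -9, -10, -16, 8]
k=7: arr[7] = (-16)-8 = -24 → [2, 0, 0, 0, -9, -10, -16, -24]

[2, 0, 0, 0, -9, -10, -16, -24]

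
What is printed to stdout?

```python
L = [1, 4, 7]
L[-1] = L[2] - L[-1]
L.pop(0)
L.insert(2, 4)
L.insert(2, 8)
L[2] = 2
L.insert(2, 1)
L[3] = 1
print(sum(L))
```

L[-1] = L[2]-L[-1] = 7-7 = 0 → [1, 4, 0]
pop(0) removes 1 → [4, 0]
insert 4 at 2 → [4, 0, 4]
insert 8 at 2 → [4, 0, 8, 4]
L[2] = 2 → [4, 0, 2, 4]
insert 1 at 2 → [4, 0, 1, 2, 4]
L[3] = 1 → [4, 0, 1, 1, 4]
sum = 10

10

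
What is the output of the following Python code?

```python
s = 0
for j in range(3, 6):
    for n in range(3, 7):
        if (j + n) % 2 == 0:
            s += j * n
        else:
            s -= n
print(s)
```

j=3,n=3: even sum, s = 0+9 = 9
j=3,n=4: odd sum, s = 9-4 = 5
j=3,n=5: even sum, s = 5+15 = 20
j=3,n=6: odd sum, s = 20-6 = 14
j=4,n=3: odd sum, s = 14-3 = 11
j=4,n=4: even sum, s = 11+16 = 27
j=4,n=5: odd sum, s = 27-5 = 22
j=4,n=6: even sum, s = 22+24 = 46
j=5,n=3: even sum, s = 46+15 = 61
j=5,n=4: odd sum, s = 61-4 = 57
j=5,n=5: even sum, s = 57+25 = 82
j=5,n=6: odd sum, s = 82-6 = 76

76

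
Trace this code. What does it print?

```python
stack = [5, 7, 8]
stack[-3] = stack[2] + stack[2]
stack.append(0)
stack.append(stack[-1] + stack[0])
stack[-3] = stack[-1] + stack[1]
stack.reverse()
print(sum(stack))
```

62

stack[-3] = stack[2]+stack[2] = 8+8 = 16 → [16, 7, 8]
append 0 → [16, 7, 8, 0]
append stack[-1]+stack[0] = 0+16 = 16 → [16, 7, 8, 0, 16]
stack[-3] = stack[-1]+stack[1] = 16+7 = 23 → [16, 7, 23, 0, 16]
reverse → [16, 0, 23, 7, 16]
sum = 62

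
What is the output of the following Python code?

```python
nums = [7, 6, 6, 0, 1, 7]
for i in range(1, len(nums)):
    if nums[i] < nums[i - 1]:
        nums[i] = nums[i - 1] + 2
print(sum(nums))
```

72

i=1: 6<7, nums[1] = 7+2 = 9 → [7, 9, 6, 0, 1, 7]
i=2: 6<9, nums[2] = 9+2 = 11 → [7, 9, 11, 0, 1, 7]
i=3: 0<11, nums[3] = 11+2 = 13 → [7, 9, 11, 13, 1, 7]
i=4: 1<13, nums[4] = 13+2 = 15 → [7, 9, 11, 13, 15, 7]
i=5: 7<15, nums[5] = 15+2 = 17 → [7, 9, 11, 13, 15, 17]
sum = 72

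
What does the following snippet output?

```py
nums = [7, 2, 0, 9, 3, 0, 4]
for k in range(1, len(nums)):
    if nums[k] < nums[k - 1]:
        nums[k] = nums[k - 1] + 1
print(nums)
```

[7, 8, 9, 9, 10, 11, 12]

k=1: 2<7, nums[1] = 7+1 = 8 → [7, 8, 0, 9, 3, 0, 4]
k=2: 0<8, nums[2] = 8+1 = 9 → [7, 8, 9, 9, 3, 0, 4]
k=3: 9>=9, unchanged → [7, 8, 9, 9, 3, 0, 4]
k=4: 3<9, nums[4] = 9+1 = 10 → [7, 8, 9, 9, 10, 0, 4]
k=5: 0<10, nums[5] = 10+1 = 11 → [7, 8, 9, 9, 10, 11, 4]
k=6: 4<11, nums[6] = 11+1 = 12 → [7, 8, 9, 9, 10, 11, 12]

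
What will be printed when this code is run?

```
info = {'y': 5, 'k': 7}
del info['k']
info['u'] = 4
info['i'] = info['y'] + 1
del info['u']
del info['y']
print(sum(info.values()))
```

6

del 'k' → {'y': 5}
info['u'] = 4 → {'y': 5, 'u': 4}
info['i'] = info['y']+1 = 6 → {'y': 5, 'u': 4, 'i': 6}
del 'u' → {'y': 5, 'i': 6}
del 'y' → {'i': 6}
sum of values = 6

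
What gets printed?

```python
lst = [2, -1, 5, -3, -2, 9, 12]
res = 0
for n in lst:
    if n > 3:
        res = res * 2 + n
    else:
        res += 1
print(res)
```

74

n=2: not >3, res = 0+1 = 1
n=-1: not >3, res = 1+1 = 2
n=5: >3, res = 2*2+5 = 9
n=-3: not >3, res = 9+1 = 10
n=-2: not >3, res = 10+1 = 11
n=9: >3, res = 11*2+9 = 31
n=12: >3, res = 31*2+12 = 74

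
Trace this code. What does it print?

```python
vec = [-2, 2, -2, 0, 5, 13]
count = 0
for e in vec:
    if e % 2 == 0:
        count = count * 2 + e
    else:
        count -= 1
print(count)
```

e=-2: even, count = 0*2+(-2) = -2
e=2: even, count = (-2)*2+2 = -2
e=-2: even, count = (-2)*2+(-2) = -6
e=0: even, count = (-6)*2+0 = -12
e=5: not even, count = (-12)-1 = -13
e=13: not even, count = (-13)-1 = -14

-14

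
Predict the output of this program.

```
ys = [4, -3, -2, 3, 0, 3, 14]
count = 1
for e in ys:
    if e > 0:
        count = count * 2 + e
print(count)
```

80

e=4: >0, count = 1*2+4 = 6
e=-3: not >0
e=-2: not >0
e=3: >0, count = 6*2+3 = 15
e=0: not >0
e=3: >0, count = 15*2+3 = 33
e=14: >0, count = 33*2+14 = 80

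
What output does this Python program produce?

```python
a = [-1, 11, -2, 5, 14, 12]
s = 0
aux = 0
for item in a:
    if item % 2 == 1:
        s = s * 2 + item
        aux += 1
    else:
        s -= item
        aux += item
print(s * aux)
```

27

item=-1: odd, s = 0*2+(-1) = -1; aux=1
item=11: odd, s = (-1)*2+11 = 9; aux=2
item=-2: not odd, s = 9-(-2) = 11; aux=0
item=5: odd, s = 11*2+5 = 27; aux=1
item=14: not odd, s = 27-14 = 13; aux=15
item=12: not odd, s = 13-12 = 1; aux=27
s*aux = 1*27 = 27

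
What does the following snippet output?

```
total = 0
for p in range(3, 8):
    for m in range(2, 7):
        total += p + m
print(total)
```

225

p=3,m=2: total = 0+5 = 5
p=3,m=3: total = 5+6 = 11
p=3,m=4: total = 11+7 = 18
p=3,m=5: total = 18+8 = 26
p=3,m=6: total = 26+9 = 35
p=4,m=2: total = 35+6 = 41
p=4,m=3: total = 41+7 = 48
p=4,m=4: total = 48+8 = 56
p=4,m=5: total = 56+9 = 65
p=4,m=6: total = 65+10 = 75
p=5,m=2: total = 75+7 = 82
p=5,m=3: total = 82+8 = 90
p=5,m=4: total = 90+9 = 99
p=5,m=5: total = 99+10 = 109
p=5,m=6: total = 109+11 = 120
p=6,m=2: total = 120+8 = 128
p=6,m=3: total = 128+9 = 137
p=6,m=4: total = 137+10 = 147
p=6,m=5: total = 147+11 = 158
p=6,m=6: total = 158+12 = 170
p=7,m=2: total = 170+9 = 179
p=7,m=3: total = 179+10 = 189
p=7,m=4: total = 189+11 = 200
p=7,m=5: total = 200+12 = 212
p=7,m=6: total = 212+13 = 225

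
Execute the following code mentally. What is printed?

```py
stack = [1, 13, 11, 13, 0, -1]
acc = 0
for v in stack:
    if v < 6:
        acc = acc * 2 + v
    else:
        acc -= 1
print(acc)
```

-9

v=1: <6, acc = 0*2+1 = 1
v=13: not <6, acc = 1-1 = 0
v=11: not <6, acc = 0-1 = -1
v=13: not <6, acc = (-1)-1 = -2
v=0: <6, acc = (-2)*2+0 = -4
v=-1: <6, acc = (-4)*2+(-1) = -9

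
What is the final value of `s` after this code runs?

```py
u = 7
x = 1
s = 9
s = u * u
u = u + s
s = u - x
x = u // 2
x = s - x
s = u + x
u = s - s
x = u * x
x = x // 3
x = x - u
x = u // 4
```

s = 7*7 = 49
u = 7+49 = 56
s = 56-1 = 55
x = 56//2 = 28
x = 55-28 = 27
s = 56+27 = 83
u = 83-83 = 0
x = 0*27 = 0
x = 0//3 = 0
x = 0-0 = 0
x = 0//4 = 0

83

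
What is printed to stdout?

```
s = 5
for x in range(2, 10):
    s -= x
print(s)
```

x=2: s = 5-2 = 3
x=3: s = 3-3 = 0
x=4: s = 0-4 = -4
x=5: s = (-4)-5 = -9
x=6: s = (-9)-6 = -15
x=7: s = (-15)-7 = -22
x=8: s = (-22)-8 = -30
x=9: s = (-30)-9 = -39

-39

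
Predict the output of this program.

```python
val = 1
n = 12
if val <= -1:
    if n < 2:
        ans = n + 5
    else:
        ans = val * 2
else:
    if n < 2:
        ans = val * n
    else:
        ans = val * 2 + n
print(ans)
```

14

val=1, n=12
val <= -1 is False; n < 2 is False
→ ans = val * 2 + n = 14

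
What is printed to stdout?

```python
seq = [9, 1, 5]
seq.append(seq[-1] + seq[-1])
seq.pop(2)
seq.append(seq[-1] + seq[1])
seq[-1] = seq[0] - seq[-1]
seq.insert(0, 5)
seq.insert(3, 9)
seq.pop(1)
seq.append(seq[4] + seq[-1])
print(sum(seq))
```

19

append seq[-1]+seq[-1] = 5+5 = 10 → [9, 1, 5, 10]
pop(2) removes 5 → [9, 1, 10]
append seq[-1]+seq[1] = 10+1 = 11 → [9, 1, 10, 11]
seq[-1] = seq[0]-seq[-1] = 9-11 = -2 → [9, 1, 10, -2]
insert 5 at 0 → [5, 9, 1, 10, -2]
insert 9 at 3 → [5, 9, 1, 9, 10, -2]
pop(1) removes 9 → [5, 1, 9, 10, -2]
append seq[4]+seq[-1] = (-2)+(-2) = -4 → [5, 1, 9, 10, -2, -4]
sum = 19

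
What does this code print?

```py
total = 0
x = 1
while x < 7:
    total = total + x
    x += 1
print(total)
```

x=1: total = 0+1 = 1
x=2: total = 1+2 = 3
x=3: total = 3+3 = 6
x=4: total = 6+4 = 10
x=5: total = 10+5 = 15
x=6: total = 15+6 = 21

21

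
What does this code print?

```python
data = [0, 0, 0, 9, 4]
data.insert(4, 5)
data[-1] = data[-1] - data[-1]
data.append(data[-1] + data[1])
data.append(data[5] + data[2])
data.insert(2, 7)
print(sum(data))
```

21

insert 5 at 4 → [0, 0, 0, 9, 5, 4]
data[-1] = data[-1]-data[-1] = 4-4 = 0 → [0, 0, 0, 9, 5, 0]
append data[-1]+data[1] = 0+0 = 0 → [0, 0, 0, 9, 5, 0, 0]
append data[5]+data[2] = 0+0 = 0 → [0, 0, 0, 9, 5, 0, 0, 0]
insert 7 at 2 → [0, 0, 7, 0, 9, 5, 0, 0, 0]
sum = 21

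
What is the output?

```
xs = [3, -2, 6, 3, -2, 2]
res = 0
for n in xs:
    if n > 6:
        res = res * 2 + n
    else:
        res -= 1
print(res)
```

n=3: not >6, res = 0-1 = -1
n=-2: not >6, res = (-1)-1 = -2
n=6: not >6, res = (-2)-1 = -3
n=3: not >6, res = (-3)-1 = -4
n=-2: not >6, res = (-4)-1 = -5
n=2: not >6, res = (-5)-1 = -6

-6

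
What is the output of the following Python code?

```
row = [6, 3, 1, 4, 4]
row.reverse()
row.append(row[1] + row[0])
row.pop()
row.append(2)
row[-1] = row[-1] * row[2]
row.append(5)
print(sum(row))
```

25

reverse → [4, 4, 1, 3, 6]
append row[1]+row[0] = 4+4 = 8 → [4, 4, 1, 3, 6, 8]
pop() removes 8 → [4, 4, 1, 3, 6]
append 2 → [4, 4, 1, 3, 6, 2]
row[-1] = row[-1]*row[2] = 2*1 = 2 → [4, 4, 1, 3, 6, 2]
append 5 → [4, 4, 1, 3, 6, 2, 5]
sum = 25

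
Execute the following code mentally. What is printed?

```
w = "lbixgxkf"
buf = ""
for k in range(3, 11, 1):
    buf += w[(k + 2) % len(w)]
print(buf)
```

k=3: add w[5]='x' → 'x'
k=4: add w[6]='k' → 'xk'
k=5: add w[7]='f' → 'xkf'
k=6: add w[0]='l' → 'xkfl'
k=7: add w[1]='b' → 'xkflb'
k=8: add w[2]='i' → 'xkflbi'
k=9: add w[3]='x' → 'xkflbix'
k=10: add w[4]='g' → 'xkflbixg'

xkflbixg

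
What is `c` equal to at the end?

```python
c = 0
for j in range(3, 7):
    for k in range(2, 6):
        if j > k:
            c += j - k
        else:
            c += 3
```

j=3,k=2: 3>2, c = 0+1 = 1
j=3,k=3: not 3>3, c = 1+3 = 4
j=3,k=4: not 3>4, c = 4+3 = 7
j=3,k=5: not 3>5, c = 7+3 = 10
j=4,k=2: 4>2, c = 10+2 = 12
j=4,k=3: 4>3, c = 12+1 = 13
j=4,k=4: not 4>4, c = 13+3 = 16
j=4,k=5: not 4>5, c = 16+3 = 19
j=5,k=2: 5>2, c = 19+3 = 22
j=5,k=3: 5>3, c = 22+2 = 24
j=5,k=4: 5>4, c = 24+1 = 25
j=5,k=5: not 5>5, c = 25+3 = 28
j=6,k=2: 6>2, c = 28+4 = 32
j=6,k=3: 6>3, c = 32+3 = 35
j=6,k=4: 6>4, c = 35+2 = 37
j=6,k=5: 6>5, c = 37+1 = 38

38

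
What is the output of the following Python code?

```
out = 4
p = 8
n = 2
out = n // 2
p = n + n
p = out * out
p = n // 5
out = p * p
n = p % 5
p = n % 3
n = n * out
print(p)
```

0

out = 2//2 = 1
p = 2+2 = 4
p = 1*1 = 1
p = 2//5 = 0
out = 0*0 = 0
n = 0%5 = 0
p = 0%3 = 0
n = 0*0 = 0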